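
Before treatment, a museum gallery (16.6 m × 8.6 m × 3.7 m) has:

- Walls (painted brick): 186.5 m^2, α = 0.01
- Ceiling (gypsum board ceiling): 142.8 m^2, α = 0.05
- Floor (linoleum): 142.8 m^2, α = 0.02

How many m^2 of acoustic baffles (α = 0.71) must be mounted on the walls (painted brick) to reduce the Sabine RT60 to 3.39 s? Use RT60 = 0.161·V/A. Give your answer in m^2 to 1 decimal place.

A₁ = Σ Sᵢαᵢ = 186.5×0.01 + 142.8×0.05 + 142.8×0.02 = 11.861 sabins.
V = 528.212 m³. Target absorption A₂ = 0.161 × 528.212 / 3.39 = 25.086 sabins.
ΔA needed = 25.086 − 11.861 = 13.225 sabins.
Each m^2 of panel replacing the walls (painted brick) adds (0.71 − 0.01) = 0.70 sabins.
Area = ΔA/Δα = 13.225/0.70 = 18.9 m^2.

18.9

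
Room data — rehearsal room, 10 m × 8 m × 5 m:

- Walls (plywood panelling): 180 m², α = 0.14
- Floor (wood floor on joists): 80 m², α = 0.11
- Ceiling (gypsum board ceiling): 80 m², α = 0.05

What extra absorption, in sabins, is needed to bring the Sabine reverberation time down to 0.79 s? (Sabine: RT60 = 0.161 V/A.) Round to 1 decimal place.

A₁ = Σ Sᵢαᵢ = 180·0.14 + 80·0.11 + 80·0.05 = 38.000 sabins.
V = 400 m³. Required absorption A₂ = 0.161 × 400 / 0.79 = 81.519 sabins.
Additional absorption ΔA = 81.519 − 38.000 = 43.5 sabins.

43.5 sabins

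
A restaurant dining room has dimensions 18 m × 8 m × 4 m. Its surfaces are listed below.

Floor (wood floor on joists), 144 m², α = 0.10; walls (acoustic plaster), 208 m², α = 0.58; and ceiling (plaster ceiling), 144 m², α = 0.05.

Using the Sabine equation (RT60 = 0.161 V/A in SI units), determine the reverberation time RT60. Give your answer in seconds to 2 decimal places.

A = Σ Sᵢαᵢ = 144·0.10 + 208·0.58 + 144·0.05 = 142.240 sabins.
Room volume: 576 m³.
Sabine: RT60 = 0.161 × 576 / 142.240 = 0.65 s.

0.65 sec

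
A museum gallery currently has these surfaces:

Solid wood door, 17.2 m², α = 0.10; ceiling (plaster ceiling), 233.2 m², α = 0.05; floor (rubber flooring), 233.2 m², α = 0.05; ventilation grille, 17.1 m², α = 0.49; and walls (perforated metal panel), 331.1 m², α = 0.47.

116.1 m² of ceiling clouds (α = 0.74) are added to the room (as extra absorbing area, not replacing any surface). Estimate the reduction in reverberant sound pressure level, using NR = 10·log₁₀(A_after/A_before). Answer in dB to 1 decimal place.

1.6 dB

Total absorption A_before = 17.2×0.10 + 233.2×0.05 + 233.2×0.05 + 17.1×0.49 + 331.1×0.47
  = 1.720 + 11.660 + 11.660 + 8.379 + 155.617 = 189.036 m² sabins.
Added absorption = 116.1 × 0.74 = 85.914 sabins.
A_after = 189.036 + 85.914 = 274.950 sabins.
NR = 10·log₁₀(274.950/189.036) = 1.6 dB.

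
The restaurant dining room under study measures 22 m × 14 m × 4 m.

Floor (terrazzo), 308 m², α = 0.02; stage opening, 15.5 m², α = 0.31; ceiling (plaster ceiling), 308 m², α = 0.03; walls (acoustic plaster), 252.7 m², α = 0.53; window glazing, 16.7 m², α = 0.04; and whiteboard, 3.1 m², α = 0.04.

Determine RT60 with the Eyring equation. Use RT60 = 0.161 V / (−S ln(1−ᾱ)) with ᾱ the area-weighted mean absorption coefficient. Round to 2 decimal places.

Total surface area S = 308 + 15.5 + 308 + 252.7 + 16.7 + 3.1 = 904.0 m².
Absorption A = 308×0.02 + 15.5×0.31 + 308×0.03 + 252.7×0.53 + 16.7×0.04 + 3.1×0.04 = 154.928 sabins.
ᾱ = 154.928 / 904.0 = 0.1714.
Eyring denominator: −S ln(1−ᾱ) = 169.968.
V = 22 × 14 × 4 = 1232 m³.
RT60 = 0.161 × 1232 / 169.968 = 1.17 s.

1.17 s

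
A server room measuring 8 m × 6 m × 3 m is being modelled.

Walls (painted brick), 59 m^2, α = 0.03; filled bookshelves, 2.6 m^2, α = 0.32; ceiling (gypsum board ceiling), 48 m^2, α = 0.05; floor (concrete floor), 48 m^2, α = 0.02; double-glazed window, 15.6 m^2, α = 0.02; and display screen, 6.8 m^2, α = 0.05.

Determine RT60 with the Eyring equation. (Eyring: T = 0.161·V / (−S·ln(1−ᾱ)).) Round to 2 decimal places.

Total surface area S = 59 + 2.6 + 48 + 48 + 15.6 + 6.8 = 180.0 m^2.
Σ(Sᵢαᵢ) = 59×0.03 + 2.6×0.32 + 48×0.05 + 48×0.02 + 15.6×0.02 + 6.8×0.05 = 6.614.
Mean coefficient ᾱ = A/S = 0.0367.
Eyring denominator: −S ln(1−ᾱ) = 6.730.
V = 8 × 6 × 3 = 144 m³.
T = 0.161·V/[−S·ln(1−ᾱ)] = 0.161·144/6.730 = 3.44 s.

3.44 s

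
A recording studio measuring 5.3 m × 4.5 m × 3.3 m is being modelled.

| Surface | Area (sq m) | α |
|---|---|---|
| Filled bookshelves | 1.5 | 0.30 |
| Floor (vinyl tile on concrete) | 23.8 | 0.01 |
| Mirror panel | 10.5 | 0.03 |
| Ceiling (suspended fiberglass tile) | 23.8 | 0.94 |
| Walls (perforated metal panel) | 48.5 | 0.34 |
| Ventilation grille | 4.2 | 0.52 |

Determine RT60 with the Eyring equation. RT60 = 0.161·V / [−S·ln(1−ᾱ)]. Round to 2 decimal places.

0.24 s

S = Σ Sᵢ = 112.3 sq m.
Absorption A = 1.5·0.30 + 23.8·0.01 + 10.5·0.03 + 23.8·0.94 + 48.5·0.34 + 4.2·0.52 = 42.049 sabins.
ᾱ = 42.049 / 112.3 = 0.3744.
−S·ln(1−ᾱ) = −112.3 × ln(1 − 0.3744) = 52.674.
V = 5.3 × 4.5 × 3.3 = 78.705 m³.
RT60 = 0.161 × 78.705 / 52.674 = 0.24 s.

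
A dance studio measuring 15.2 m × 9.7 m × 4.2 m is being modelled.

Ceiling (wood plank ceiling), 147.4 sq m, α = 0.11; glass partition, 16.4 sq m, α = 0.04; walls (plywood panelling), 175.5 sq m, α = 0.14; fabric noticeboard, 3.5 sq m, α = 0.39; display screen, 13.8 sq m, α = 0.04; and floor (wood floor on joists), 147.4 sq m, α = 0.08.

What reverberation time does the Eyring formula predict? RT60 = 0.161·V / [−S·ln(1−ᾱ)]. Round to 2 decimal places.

S = Σ Sᵢ = 504.0 sq m.
Absorption A = 147.4×0.11 + 16.4×0.04 + 175.5×0.14 + 3.5×0.39 + 13.8×0.04 + 147.4×0.08 = 55.149 sabins.
ᾱ = 55.149 / 504.0 = 0.1094.
−S·ln(1−ᾱ) = −504.0 × ln(1 − 0.1094) = 58.393.
V = 15.2 × 9.7 × 4.2 = 619.248 m³.
RT60 = 0.161 × 619.248 / 58.393 = 1.71 s.

1.71 s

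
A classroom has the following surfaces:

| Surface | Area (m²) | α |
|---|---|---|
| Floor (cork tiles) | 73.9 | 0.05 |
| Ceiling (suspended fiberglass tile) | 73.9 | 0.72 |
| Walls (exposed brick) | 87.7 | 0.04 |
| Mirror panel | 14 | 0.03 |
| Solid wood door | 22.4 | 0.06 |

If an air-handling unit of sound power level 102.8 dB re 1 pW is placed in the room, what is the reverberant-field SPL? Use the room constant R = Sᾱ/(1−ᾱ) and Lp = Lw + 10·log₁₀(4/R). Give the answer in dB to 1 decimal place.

Σ(Sᵢαᵢ) = 73.9·0.05 + 73.9·0.72 + 87.7·0.04 + 14·0.03 + 22.4·0.06 = 62.175; total area S = 271.9 m².
ᾱ = 0.2287, so room constant R = A/(1−ᾱ) = 80.611 m².
Lp = 102.8 + 10·log₁₀(4/80.611) = 102.8 + (-13.04) = 89.8 dB.

89.8 dB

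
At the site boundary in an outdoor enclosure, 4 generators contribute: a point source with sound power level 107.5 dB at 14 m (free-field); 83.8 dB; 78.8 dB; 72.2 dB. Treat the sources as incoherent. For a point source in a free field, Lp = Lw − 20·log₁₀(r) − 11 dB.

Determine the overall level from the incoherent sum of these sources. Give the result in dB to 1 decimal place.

85.5 dB

Source at 14 m: Lp = 107.5 − 20·log₁₀(14) − 11 = 73.6 dB.
Σ 10^(Lᵢ/10) = 3.552e+08.
L_total = 10·log₁₀(3.552e+08) = 85.5 dB.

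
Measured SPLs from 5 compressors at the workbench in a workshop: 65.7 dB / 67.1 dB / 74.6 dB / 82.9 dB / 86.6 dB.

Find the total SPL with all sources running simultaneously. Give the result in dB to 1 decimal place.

88.4 dB

Converting to relative power and adding: 10^(65.7/10) + 10^(67.1/10) + 10^(74.6/10) + 10^(82.9/10) + 10^(86.6/10) = 6.898e+08.
Combined level = 10 log₁₀(6.898e+08) = 88.4 dB.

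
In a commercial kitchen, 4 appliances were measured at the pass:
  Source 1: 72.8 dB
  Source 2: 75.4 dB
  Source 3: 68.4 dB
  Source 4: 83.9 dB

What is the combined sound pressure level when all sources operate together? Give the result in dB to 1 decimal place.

Sum in the linear (power) domain: Σ 10^(Lᵢ/10) = 10^(72.8/10) + 10^(75.4/10) + 10^(68.4/10) + 10^(83.9/10) = 3.061e+08.
Combined level = 10 log₁₀(3.061e+08) = 84.9 dB.

84.9 dB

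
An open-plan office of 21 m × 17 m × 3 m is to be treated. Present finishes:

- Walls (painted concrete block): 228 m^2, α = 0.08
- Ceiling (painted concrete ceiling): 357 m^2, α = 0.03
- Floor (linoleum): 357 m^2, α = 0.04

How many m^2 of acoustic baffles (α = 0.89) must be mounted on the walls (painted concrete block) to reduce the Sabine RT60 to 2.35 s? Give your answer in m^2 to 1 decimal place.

37.2

Equivalent absorption area: A₁ = 228×0.08 + 357×0.03 + 357×0.04 = 43.230 m^2.
Required A₂ = 0.161·1071/2.35 = 73.375 sabins.
ΔA needed = 73.375 − 43.230 = 30.145 sabins.
Each m^2 of panel replacing the walls (painted concrete block) adds (0.89 − 0.08) = 0.81 sabins.
Area = ΔA/Δα = 30.145/0.81 = 37.2 m^2.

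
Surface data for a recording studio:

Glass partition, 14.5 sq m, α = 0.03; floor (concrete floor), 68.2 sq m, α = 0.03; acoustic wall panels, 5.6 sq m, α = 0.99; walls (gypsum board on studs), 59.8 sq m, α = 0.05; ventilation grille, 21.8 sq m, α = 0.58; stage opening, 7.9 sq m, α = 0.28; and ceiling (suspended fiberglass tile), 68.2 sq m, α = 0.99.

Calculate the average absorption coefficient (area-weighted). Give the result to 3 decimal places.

0.380

S = Σ Sᵢ = 14.5 + 68.2 + 5.6 + 59.8 + 21.8 + 7.9 + 68.2 = 246.0 sq m.
Σ(Sᵢαᵢ) = 14.5*0.03 + 68.2*0.03 + 5.6*0.99 + 59.8*0.05 + 21.8*0.58 + 7.9*0.28 + 68.2*0.99 = 93.389.
ᾱ = 93.389 / 246.0 = 0.380.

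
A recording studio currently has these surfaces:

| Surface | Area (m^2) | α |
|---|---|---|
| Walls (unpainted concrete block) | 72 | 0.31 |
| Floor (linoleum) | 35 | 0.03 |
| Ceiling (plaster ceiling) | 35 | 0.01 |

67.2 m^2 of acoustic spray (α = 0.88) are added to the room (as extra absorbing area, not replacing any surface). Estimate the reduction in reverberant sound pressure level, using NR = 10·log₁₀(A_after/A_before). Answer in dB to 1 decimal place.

5.4 dB

Total absorption A_before = 72*0.31 + 35*0.03 + 35*0.01
  = 22.320 + 1.050 + 0.350 = 23.720 m^2 sabins.
Added absorption = 67.2 × 0.88 = 59.136 sabins.
New total A_after = 82.856 sabins.
NR = 10·log₁₀(82.856/23.720) = 5.4 dB.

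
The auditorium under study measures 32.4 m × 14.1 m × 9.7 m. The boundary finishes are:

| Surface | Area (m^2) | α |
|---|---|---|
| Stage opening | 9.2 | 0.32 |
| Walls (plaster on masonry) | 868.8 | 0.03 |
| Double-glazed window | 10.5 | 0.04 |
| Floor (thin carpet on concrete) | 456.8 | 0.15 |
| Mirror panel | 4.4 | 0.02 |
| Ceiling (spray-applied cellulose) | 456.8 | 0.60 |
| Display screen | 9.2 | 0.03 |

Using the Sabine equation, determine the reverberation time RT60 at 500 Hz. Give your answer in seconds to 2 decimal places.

1.92 seconds

Summing Sᵢαᵢ: 2.944 + 26.064 + 0.420 + 68.520 + 0.088 + 274.080 + 0.276 → A = 372.392 sabins.
Room volume: 4431.348 m³.
Sabine: RT60 = 0.161 × 4431.348 / 372.392 = 1.92 s.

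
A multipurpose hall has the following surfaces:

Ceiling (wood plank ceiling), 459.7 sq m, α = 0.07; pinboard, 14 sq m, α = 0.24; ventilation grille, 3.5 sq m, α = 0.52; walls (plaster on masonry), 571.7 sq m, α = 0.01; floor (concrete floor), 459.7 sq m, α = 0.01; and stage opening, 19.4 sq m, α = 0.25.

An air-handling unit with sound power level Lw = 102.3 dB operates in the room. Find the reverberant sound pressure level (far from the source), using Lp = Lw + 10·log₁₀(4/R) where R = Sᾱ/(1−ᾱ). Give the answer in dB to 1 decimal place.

Σ(Sᵢαᵢ) = 459.7×0.07 + 14×0.24 + 3.5×0.52 + 571.7×0.01 + 459.7×0.01 + 19.4×0.25 = 52.523; total area S = 1528.0 sq m.
ᾱ = 52.523/1528.0 = 0.0344; R = Sᾱ/(1−ᾱ) = 52.523/(1−0.0344) = 54.394 sq m.
Lp = Lw + 10 log₁₀(4/R) = 102.3 -11.33 = 91.0 dB.

91.0 dB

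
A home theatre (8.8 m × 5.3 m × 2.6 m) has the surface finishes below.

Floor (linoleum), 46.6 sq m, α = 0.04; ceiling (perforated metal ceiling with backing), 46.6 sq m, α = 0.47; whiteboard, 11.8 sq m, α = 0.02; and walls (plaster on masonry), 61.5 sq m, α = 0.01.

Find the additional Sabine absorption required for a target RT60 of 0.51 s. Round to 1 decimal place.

A₁ = Σ Sᵢαᵢ = 46.6×0.04 + 46.6×0.47 + 11.8×0.02 + 61.5×0.01 = 24.617 sabins.
Target A₂ = 0.161·121.264/0.51 = 38.281 sabins (V = 121.264 m³).
ΔA = A₂ − A₁ = 38.281 − 24.617 = 13.7 sabins.

13.7 sabins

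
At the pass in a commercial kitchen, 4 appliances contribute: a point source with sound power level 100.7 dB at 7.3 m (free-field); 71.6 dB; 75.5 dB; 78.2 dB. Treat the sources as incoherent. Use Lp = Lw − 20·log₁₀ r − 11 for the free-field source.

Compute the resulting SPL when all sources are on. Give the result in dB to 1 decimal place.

81.3 dB

Source at 7.3 m: Lp = 100.7 − 20·log₁₀(7.3) − 11 = 72.4 dB.
Sum in the linear (power) domain: Σ 10^(Lᵢ/10) = 10^(72.4/10) + 10^(71.6/10) + 10^(75.5/10) + 10^(78.2/10) = 1.334e+08.
L_total = 10·log₁₀(1.334e+08) = 81.3 dB.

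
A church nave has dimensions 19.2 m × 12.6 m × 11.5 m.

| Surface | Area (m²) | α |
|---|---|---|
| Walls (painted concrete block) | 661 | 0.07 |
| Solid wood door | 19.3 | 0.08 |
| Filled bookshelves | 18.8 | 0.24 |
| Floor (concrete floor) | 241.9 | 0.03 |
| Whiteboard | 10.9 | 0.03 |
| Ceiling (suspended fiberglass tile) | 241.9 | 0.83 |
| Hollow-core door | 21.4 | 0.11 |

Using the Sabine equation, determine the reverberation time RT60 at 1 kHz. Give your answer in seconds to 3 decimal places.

1.703 seconds

Total absorption A = 661*0.07 + 19.3*0.08 + 18.8*0.24 + 241.9*0.03 + 10.9*0.03 + 241.9*0.83 + 21.4*0.11
  = 46.270 + 1.544 + 4.512 + 7.257 + 0.327 + 200.777 + 2.354 = 263.041 m² sabins.
Volume V = 19.2 × 12.6 × 11.5 = 2782.08 m³.
T = 0.161 V/A = 0.161·2782.08/263.041 = 1.703 s.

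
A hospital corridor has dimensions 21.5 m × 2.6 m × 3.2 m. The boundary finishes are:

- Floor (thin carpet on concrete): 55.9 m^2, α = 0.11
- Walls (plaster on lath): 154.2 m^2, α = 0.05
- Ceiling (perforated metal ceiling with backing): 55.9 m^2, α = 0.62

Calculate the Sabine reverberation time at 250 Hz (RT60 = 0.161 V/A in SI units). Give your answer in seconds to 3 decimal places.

Equivalent absorption area: A = 55.9×0.11 + 154.2×0.05 + 55.9×0.62 = 48.517 m^2.
Room volume: 178.88 m³.
RT60 = 0.161 · V / A = 0.161 × 178.88 / 48.517 = 0.594 s.

0.594 seconds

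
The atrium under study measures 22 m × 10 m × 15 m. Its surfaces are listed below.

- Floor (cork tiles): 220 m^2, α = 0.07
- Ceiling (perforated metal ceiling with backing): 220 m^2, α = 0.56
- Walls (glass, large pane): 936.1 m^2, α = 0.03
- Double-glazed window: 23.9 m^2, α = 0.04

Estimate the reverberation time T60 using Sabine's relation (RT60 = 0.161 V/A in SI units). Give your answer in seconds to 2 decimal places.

3.17 s

Equivalent absorption area: A = 220×0.07 + 220×0.56 + 936.1×0.03 + 23.9×0.04 = 167.639 m^2.
Volume V = 22 × 10 × 15 = 3300 m³.
Sabine: RT60 = 0.161 × 3300 / 167.639 = 3.17 s.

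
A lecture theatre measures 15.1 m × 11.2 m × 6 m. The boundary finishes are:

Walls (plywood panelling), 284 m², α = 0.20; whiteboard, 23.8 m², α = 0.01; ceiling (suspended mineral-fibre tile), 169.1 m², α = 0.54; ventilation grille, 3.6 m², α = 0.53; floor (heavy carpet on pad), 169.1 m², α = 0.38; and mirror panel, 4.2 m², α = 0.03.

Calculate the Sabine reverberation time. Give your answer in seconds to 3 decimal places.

0.761 sec

Equivalent absorption area: A = 284*0.20 + 23.8*0.01 + 169.1*0.54 + 3.6*0.53 + 169.1*0.38 + 4.2*0.03 = 214.644 m².
Volume V = 15.1 × 11.2 × 6 = 1014.72 m³.
RT60 = 0.161 · V / A = 0.161 × 1014.72 / 214.644 = 0.761 s.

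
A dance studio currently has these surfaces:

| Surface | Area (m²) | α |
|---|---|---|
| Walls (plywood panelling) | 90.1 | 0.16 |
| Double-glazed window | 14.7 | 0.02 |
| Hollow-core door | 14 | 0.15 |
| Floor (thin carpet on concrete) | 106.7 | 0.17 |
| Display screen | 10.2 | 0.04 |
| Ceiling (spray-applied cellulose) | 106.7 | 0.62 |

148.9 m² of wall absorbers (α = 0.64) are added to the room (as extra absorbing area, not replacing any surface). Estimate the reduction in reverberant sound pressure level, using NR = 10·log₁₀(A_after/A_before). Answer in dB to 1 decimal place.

2.9 dB

Total absorption A_before = 90.1*0.16 + 14.7*0.02 + 14*0.15 + 106.7*0.17 + 10.2*0.04 + 106.7*0.62
  = 14.416 + 0.294 + 2.100 + 18.139 + 0.408 + 66.154 = 101.511 m² sabins.
Treatment contributes 148.9·0.64 = 95.296 sabins.
New total A_after = 196.807 sabins.
NR = 10·log₁₀(196.807/101.511) = 2.9 dB.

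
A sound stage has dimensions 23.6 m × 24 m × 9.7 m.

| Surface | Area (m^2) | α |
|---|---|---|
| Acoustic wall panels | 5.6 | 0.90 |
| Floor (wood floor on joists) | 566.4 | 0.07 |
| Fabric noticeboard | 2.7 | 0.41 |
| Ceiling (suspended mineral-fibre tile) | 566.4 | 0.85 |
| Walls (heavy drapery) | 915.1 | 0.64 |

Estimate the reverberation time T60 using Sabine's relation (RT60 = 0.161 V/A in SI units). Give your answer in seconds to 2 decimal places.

0.79 s

Total absorption A = 5.6*0.90 + 566.4*0.07 + 2.7*0.41 + 566.4*0.85 + 915.1*0.64
  = 5.040 + 39.648 + 1.107 + 481.440 + 585.664 = 1112.899 m^2 sabins.
Room volume: 5494.08 m³.
T = 0.161 V/A = 0.161·5494.08/1112.899 = 0.79 s.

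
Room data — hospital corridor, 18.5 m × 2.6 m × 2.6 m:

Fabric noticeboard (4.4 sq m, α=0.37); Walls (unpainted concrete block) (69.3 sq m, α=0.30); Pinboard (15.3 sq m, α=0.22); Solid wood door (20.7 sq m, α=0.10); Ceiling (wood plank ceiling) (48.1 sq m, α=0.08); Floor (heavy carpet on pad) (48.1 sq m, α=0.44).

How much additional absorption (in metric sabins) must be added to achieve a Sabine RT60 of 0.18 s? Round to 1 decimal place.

59.0 sabins

A₁ = Σ Sᵢαᵢ = 4.4×0.37 + 69.3×0.30 + 15.3×0.22 + 20.7×0.10 + 48.1×0.08 + 48.1×0.44 = 52.866 sabins.
For T = 0.18 s, need A₂ = 0.161·V/T = 0.161·125.06/0.18 = 111.859 sabins.
ΔA = A₂ − A₁ = 111.859 − 52.866 = 59.0 sabins.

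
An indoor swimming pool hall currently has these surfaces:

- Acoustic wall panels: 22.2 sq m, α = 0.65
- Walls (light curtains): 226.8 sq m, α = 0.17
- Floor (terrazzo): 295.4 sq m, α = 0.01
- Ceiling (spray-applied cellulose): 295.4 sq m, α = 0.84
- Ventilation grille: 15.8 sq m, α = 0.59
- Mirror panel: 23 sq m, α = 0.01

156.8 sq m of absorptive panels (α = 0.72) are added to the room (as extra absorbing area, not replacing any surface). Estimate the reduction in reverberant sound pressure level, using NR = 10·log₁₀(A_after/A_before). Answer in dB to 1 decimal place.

Equivalent absorption area: A_before = 22.2×0.65 + 226.8×0.17 + 295.4×0.01 + 295.4×0.84 + 15.8×0.59 + 23×0.01 = 313.628 sq m.
Added absorption = 156.8 × 0.72 = 112.896 sabins.
A_after = 313.628 + 112.896 = 426.524 sabins.
NR = 10·log₁₀(426.524/313.628) = 1.3 dB.

1.3 dB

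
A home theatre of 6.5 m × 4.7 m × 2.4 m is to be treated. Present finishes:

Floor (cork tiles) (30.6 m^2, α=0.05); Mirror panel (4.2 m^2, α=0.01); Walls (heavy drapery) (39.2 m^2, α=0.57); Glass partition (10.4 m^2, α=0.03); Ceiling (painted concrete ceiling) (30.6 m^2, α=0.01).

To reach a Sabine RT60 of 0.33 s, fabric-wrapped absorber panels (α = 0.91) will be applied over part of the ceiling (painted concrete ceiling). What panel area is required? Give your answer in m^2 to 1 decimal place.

12.5

Equivalent absorption area: A₁ = 30.6×0.05 + 4.2×0.01 + 39.2×0.57 + 10.4×0.03 + 30.6×0.01 = 24.534 m^2.
Required A₂ = 0.161·73.32/0.33 = 35.771 sabins.
ΔA needed = 35.771 − 24.534 = 11.237 sabins.
Net gain per m^2: Δα = 0.91 − 0.01 = 0.90.
Panel area = 11.237 / 0.90 = 12.5 m^2.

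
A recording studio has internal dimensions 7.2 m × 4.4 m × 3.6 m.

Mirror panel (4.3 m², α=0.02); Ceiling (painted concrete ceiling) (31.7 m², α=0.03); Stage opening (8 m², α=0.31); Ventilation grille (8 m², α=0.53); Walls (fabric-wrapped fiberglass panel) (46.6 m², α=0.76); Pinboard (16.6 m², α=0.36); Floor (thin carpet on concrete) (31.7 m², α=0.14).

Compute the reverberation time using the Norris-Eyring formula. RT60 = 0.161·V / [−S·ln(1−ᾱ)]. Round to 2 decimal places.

S = Σ Sᵢ = 146.9 m².
Absorption A = 4.3·0.02 + 31.7·0.03 + 8·0.31 + 8·0.53 + 46.6·0.76 + 16.6·0.36 + 31.7·0.14 = 53.587 sabins.
Mean coefficient ᾱ = A/S = 0.3648.
Eyring denominator: −S ln(1−ᾱ) = 66.665.
V = 7.2 × 4.4 × 3.6 = 114.048 m³.
RT60 = 0.161 × 114.048 / 66.665 = 0.28 s.

0.28 seconds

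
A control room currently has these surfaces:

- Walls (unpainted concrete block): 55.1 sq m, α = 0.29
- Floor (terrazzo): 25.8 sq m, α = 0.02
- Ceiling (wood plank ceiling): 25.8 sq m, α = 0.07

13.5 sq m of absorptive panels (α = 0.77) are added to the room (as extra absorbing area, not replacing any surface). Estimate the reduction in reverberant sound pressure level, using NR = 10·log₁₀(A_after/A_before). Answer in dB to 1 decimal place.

2.0 dB

Total absorption A_before = 55.1×0.29 + 25.8×0.02 + 25.8×0.07
  = 15.979 + 0.516 + 1.806 = 18.301 sq m sabins.
Treatment contributes 13.5·0.77 = 10.395 sabins.
New total A_after = 28.696 sabins.
NR = 10·log₁₀(28.696/18.301) = 2.0 dB.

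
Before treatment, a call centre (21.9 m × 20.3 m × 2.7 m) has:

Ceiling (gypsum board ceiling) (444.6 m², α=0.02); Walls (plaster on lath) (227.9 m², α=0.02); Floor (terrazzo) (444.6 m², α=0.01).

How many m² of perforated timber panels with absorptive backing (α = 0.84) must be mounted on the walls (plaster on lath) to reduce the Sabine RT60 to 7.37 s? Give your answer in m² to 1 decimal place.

Total absorption A₁ = 444.6·0.02 + 227.9·0.02 + 444.6·0.01
  = 8.892 + 4.558 + 4.446 = 17.896 m² sabins.
Required A₂ = 0.161·1200.339/7.37 = 26.222 sabins.
Absorption to add: 26.222 − 17.896 = 8.326 sabins.
Net gain per m²: Δα = 0.84 − 0.02 = 0.82.
Panel area = 8.326 / 0.82 = 10.2 m².

10.2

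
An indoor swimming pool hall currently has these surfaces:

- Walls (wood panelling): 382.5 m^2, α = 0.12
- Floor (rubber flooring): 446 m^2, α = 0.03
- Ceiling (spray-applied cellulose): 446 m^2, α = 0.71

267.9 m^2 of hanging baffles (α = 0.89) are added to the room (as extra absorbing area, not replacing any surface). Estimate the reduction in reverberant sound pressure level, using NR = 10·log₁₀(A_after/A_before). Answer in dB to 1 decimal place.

2.1 dB

Equivalent absorption area: A_before = 382.5·0.12 + 446·0.03 + 446·0.71 = 375.940 m^2.
Treatment contributes 267.9·0.89 = 238.431 sabins.
New total A_after = 614.371 sabins.
NR = 10·log₁₀(614.371/375.940) = 2.1 dB.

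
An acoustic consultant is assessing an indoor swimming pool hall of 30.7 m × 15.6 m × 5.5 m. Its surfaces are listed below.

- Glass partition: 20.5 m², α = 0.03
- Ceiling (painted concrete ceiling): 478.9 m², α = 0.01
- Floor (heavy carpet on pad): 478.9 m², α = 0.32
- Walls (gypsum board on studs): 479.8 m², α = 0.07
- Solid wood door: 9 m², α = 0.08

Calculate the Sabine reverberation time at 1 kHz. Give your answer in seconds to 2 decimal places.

Summing Sᵢαᵢ: 0.615 + 4.789 + 153.248 + 33.586 + 0.720 → A = 192.958 sabins.
V = 30.7·15.6·5.5 = 2634.06 m³.
RT60 = 0.161 · V / A = 0.161 × 2634.06 / 192.958 = 2.20 s.

2.20 s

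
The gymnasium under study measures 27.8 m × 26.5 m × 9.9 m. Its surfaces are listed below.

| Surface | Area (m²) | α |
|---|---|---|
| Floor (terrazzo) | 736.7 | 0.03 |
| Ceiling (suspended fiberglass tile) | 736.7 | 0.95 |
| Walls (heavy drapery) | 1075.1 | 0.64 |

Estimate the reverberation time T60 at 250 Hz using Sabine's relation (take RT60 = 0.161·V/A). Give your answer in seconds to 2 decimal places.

0.83 s

Equivalent absorption area: A = 736.7×0.03 + 736.7×0.95 + 1075.1×0.64 = 1410.030 m².
Volume V = 27.8 × 26.5 × 9.9 = 7293.33 m³.
T = 0.161 V/A = 0.161·7293.33/1410.030 = 0.83 s.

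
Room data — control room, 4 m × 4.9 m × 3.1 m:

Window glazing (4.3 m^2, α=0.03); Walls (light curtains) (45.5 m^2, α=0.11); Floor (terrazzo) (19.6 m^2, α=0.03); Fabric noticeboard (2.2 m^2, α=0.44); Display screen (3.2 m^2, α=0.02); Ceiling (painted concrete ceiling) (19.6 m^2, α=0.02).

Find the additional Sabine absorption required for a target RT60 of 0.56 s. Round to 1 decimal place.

Equivalent absorption area: A₁ = 4.3·0.03 + 45.5·0.11 + 19.6·0.03 + 2.2·0.44 + 3.2·0.02 + 19.6·0.02 = 7.146 m^2.
For T = 0.56 s, need A₂ = 0.161·V/T = 0.161·60.76/0.56 = 17.468 sabins.
ΔA = A₂ − A₁ = 17.468 − 7.146 = 10.3 sabins.

10.3 sabins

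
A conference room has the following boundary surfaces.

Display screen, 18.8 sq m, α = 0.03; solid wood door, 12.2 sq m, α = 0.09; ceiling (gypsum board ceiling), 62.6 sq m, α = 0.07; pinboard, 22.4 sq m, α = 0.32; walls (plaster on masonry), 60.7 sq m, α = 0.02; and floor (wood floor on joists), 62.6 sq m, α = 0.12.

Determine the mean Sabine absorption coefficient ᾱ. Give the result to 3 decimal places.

0.092

S = Σ Sᵢ = 18.8 + 12.2 + 62.6 + 22.4 + 60.7 + 62.6 = 239.3 sq m.
Weighted sum Σ Sα = 21.938.
ᾱ = A/S = 0.092.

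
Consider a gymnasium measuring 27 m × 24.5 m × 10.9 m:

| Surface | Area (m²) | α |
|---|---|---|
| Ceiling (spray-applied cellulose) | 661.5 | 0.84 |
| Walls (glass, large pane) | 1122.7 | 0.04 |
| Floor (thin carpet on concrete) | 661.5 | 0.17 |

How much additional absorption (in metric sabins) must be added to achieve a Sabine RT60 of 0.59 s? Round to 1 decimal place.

1254.5 sabins

Equivalent absorption area: A₁ = 661.5×0.84 + 1122.7×0.04 + 661.5×0.17 = 713.023 m².
Target A₂ = 0.161·7210.35/0.59 = 1967.570 sabins (V = 7210.35 m³).
Additional absorption ΔA = 1967.570 − 713.023 = 1254.5 sabins.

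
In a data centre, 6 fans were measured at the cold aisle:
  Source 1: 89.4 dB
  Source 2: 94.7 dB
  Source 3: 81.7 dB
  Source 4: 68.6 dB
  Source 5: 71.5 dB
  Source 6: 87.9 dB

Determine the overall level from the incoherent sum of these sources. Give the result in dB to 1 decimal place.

96.6 dB

Σ 10^(Lᵢ/10) = 4.608e+09.
Back to dB: 10·log₁₀ Σ = 96.6 dB.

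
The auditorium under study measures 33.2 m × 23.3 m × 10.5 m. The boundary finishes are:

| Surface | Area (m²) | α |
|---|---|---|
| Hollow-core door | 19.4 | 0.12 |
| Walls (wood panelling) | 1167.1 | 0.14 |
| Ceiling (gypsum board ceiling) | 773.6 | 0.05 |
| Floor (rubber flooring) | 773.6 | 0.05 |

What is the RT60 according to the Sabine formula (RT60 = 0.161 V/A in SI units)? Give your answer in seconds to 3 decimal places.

Total absorption A = 19.4·0.12 + 1167.1·0.14 + 773.6·0.05 + 773.6·0.05
  = 2.328 + 163.394 + 38.680 + 38.680 = 243.082 m² sabins.
Room volume: 8122.38 m³.
RT60 = 0.161 · V / A = 0.161 × 8122.38 / 243.082 = 5.380 s.

5.380 sec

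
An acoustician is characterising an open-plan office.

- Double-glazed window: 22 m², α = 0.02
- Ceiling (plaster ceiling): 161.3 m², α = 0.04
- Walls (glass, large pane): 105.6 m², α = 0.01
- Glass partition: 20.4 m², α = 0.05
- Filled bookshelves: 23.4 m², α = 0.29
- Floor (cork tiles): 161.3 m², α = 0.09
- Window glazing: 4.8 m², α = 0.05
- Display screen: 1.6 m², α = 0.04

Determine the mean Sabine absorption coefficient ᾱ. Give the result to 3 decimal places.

0.061

S = Σ Sᵢ = 22 + 161.3 + 105.6 + 20.4 + 23.4 + 161.3 + 4.8 + 1.6 = 500.4 m².
Σ(Sᵢαᵢ) = 22·0.02 + 161.3·0.04 + 105.6·0.01 + 20.4·0.05 + 23.4·0.29 + 161.3·0.09 + 4.8·0.05 + 1.6·0.04 = 30.575.
ᾱ = A/S = 0.061.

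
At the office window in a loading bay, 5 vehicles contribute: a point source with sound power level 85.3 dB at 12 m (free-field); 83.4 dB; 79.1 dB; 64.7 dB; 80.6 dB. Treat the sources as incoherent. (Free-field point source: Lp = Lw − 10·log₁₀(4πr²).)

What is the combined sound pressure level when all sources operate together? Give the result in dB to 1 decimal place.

Source at 12 m: Lp = 85.3 − 10·log₁₀(4π·12²) = 85.3 − 10·log₁₀(1809.557) = 52.7 dB.
Sum in the linear (power) domain: Σ 10^(Lᵢ/10) = 10^(52.7/10) + 10^(83.4/10) + 10^(79.1/10) + 10^(64.7/10) + 10^(80.6/10) = 4.18e+08.
Back to dB: 10·log₁₀ Σ = 86.2 dB.

86.2 dB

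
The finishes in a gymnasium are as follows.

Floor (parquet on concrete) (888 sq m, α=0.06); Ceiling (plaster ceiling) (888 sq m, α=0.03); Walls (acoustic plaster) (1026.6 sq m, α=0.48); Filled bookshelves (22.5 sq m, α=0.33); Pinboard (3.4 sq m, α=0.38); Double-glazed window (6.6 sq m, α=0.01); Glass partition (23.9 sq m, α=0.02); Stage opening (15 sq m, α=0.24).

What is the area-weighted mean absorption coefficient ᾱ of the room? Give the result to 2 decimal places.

0.20

Total surface area S = 2874.0 sq m.
Σ(Sᵢαᵢ) = 888*0.06 + 888*0.03 + 1026.6*0.48 + 22.5*0.33 + 3.4*0.38 + 6.6*0.01 + 23.9*0.02 + 15*0.24 = 585.549.
ᾱ = 585.549 / 2874.0 = 0.20.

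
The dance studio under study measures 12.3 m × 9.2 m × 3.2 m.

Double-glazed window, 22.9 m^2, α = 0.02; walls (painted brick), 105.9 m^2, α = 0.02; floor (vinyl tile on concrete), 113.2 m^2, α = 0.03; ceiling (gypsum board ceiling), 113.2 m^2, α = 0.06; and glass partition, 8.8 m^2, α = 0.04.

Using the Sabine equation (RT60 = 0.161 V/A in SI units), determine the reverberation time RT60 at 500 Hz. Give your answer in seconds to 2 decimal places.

4.44 s

A = Σ Sᵢαᵢ = 22.9*0.02 + 105.9*0.02 + 113.2*0.03 + 113.2*0.06 + 8.8*0.04 = 13.116 sabins.
Room volume: 362.112 m³.
RT60 = 0.161 · V / A = 0.161 × 362.112 / 13.116 = 4.44 s.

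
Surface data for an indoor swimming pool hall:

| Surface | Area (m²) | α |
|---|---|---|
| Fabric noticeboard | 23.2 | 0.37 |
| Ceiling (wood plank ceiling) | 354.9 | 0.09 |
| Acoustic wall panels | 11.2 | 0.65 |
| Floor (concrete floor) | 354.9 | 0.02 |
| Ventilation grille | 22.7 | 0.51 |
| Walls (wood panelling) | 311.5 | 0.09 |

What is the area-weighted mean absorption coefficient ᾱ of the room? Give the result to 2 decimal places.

0.09

S = Σ Sᵢ = 23.2 + 354.9 + 11.2 + 354.9 + 22.7 + 311.5 = 1078.4 m².
A = 23.2×0.37 + 354.9×0.09 + 11.2×0.65 + 354.9×0.02 + 22.7×0.51 + 311.5×0.09 = 94.515 sabins.
ᾱ = 94.515 / 1078.4 = 0.09.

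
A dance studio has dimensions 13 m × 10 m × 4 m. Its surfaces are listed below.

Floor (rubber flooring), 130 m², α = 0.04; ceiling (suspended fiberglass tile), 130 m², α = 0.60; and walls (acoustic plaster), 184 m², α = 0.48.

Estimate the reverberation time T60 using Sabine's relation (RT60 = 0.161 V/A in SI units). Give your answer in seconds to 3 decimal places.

Summing Sᵢαᵢ: 5.200 + 78.000 + 88.320 → A = 171.520 sabins.
Volume V = 13 × 10 × 4 = 520 m³.
RT60 = 0.161 · V / A = 0.161 × 520 / 171.520 = 0.488 s.

0.488 sec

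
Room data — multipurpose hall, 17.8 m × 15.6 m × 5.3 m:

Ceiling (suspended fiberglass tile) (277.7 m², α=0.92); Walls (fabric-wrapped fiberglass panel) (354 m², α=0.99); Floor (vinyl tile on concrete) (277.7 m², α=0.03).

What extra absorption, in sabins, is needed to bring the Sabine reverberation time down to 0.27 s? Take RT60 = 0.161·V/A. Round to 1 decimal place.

263.3 sabins

Equivalent absorption area: A₁ = 277.7×0.92 + 354×0.99 + 277.7×0.03 = 614.275 m².
For T = 0.27 s, need A₂ = 0.161·V/T = 0.161·1471.704/0.27 = 877.572 sabins.
Shortfall: 877.572 − 614.275 = 263.3 sabins.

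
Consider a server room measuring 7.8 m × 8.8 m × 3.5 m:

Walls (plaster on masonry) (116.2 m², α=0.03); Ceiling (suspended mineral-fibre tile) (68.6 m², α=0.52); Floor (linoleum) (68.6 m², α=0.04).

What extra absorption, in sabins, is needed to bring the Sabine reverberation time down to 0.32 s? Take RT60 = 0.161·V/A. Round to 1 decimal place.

Summing Sᵢαᵢ: 3.486 + 35.672 + 2.744 → A₁ = 41.902 sabins.
V = 240.24 m³. Required absorption A₂ = 0.161 × 240.24 / 0.32 = 120.871 sabins.
Additional absorption ΔA = 120.871 − 41.902 = 79.0 sabins.

79.0 sabins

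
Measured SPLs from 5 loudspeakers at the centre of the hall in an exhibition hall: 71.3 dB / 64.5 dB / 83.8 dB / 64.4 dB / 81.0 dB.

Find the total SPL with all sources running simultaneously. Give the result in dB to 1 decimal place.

85.9 dB

Converting to relative power and adding: 10^(71.3/10) + 10^(64.5/10) + 10^(83.8/10) + 10^(64.4/10) + 10^(81.0/10) = 3.848e+08.
Combined level = 10 log₁₀(3.848e+08) = 85.9 dB.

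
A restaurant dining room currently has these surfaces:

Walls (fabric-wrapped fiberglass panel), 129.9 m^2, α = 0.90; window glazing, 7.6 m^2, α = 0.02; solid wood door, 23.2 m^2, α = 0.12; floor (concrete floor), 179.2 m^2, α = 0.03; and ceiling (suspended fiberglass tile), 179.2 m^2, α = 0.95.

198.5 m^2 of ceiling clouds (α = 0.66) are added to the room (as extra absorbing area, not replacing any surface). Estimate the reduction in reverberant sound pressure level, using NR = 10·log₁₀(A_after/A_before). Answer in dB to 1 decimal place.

1.6 dB

Total absorption A_before = 129.9×0.90 + 7.6×0.02 + 23.2×0.12 + 179.2×0.03 + 179.2×0.95
  = 116.910 + 0.152 + 2.784 + 5.376 + 170.240 = 295.462 m^2 sabins.
Treatment contributes 198.5·0.66 = 131.010 sabins.
New total A_after = 426.472 sabins.
NR = 10·log₁₀(426.472/295.462) = 1.6 dB.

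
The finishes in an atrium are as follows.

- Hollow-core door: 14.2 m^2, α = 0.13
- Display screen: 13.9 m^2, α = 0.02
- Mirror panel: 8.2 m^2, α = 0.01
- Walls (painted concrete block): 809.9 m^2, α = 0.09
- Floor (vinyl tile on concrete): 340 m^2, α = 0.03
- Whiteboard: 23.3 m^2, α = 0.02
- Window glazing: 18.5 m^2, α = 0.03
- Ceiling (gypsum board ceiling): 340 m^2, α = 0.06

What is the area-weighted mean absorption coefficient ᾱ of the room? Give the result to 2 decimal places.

0.07

Total surface area S = 1568.0 m^2.
A = 14.2·0.13 + 13.9·0.02 + 8.2·0.01 + 809.9·0.09 + 340·0.03 + 23.3·0.02 + 18.5·0.03 + 340·0.06 = 106.718 sabins.
ᾱ = A/S = 0.07.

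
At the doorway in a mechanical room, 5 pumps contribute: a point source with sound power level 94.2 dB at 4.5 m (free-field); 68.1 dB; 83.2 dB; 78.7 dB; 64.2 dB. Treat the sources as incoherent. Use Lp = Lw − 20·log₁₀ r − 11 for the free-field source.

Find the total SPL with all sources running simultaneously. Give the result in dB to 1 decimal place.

Source at 4.5 m: Lp = 94.2 − 20·log₁₀(4.5) − 11 = 70.1 dB.
Sum in the linear (power) domain: Σ 10^(Lᵢ/10) = 10^(70.1/10) + 10^(68.1/10) + 10^(83.2/10) + 10^(78.7/10) + 10^(64.2/10) = 3.024e+08.
Combined level = 10 log₁₀(3.024e+08) = 84.8 dB.

84.8 dB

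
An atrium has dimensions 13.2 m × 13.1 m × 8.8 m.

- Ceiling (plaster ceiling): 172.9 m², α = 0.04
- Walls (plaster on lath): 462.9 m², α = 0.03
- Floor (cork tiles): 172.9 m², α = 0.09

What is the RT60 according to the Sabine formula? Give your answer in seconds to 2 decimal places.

6.74 sec

Equivalent absorption area: A = 172.9·0.04 + 462.9·0.03 + 172.9·0.09 = 36.364 m².
V = 13.2·13.1·8.8 = 1521.696 m³.
RT60 = 0.161 · V / A = 0.161 × 1521.696 / 36.364 = 6.74 s.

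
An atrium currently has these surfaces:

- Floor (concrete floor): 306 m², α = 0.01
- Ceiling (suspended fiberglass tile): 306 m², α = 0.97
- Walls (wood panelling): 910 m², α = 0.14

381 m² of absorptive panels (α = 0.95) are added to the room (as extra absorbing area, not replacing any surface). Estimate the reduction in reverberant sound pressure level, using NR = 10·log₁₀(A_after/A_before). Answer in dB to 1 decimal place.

Summing Sᵢαᵢ: 3.060 + 296.820 + 127.400 → A_before = 427.280 sabins.
Added absorption = 381 × 0.95 = 361.950 sabins.
New total A_after = 789.230 sabins.
Reduction = 10 log₁₀(A_after/A_before) = 10 log₁₀(1.8471) = 2.7 dB.

2.7 dB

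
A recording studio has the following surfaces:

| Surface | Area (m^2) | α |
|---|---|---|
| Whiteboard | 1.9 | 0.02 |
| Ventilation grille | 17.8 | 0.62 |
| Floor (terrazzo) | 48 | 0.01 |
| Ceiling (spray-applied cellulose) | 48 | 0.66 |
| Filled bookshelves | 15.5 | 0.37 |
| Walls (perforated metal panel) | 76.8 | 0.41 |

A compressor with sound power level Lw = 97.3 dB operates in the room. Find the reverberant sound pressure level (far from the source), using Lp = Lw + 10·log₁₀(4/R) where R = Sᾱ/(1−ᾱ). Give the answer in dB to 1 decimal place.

82.1 dB

Σ(Sᵢαᵢ) = 1.9·0.02 + 17.8·0.62 + 48·0.01 + 48·0.66 + 15.5·0.37 + 76.8·0.41 = 80.457; total area S = 208.0 m^2.
ᾱ = 80.457/208.0 = 0.3868; R = Sᾱ/(1−ᾱ) = 80.457/(1−0.3868) = 131.208 m^2.
Lp = 97.3 + 10·log₁₀(4/131.208) = 97.3 + (-15.16) = 82.1 dB.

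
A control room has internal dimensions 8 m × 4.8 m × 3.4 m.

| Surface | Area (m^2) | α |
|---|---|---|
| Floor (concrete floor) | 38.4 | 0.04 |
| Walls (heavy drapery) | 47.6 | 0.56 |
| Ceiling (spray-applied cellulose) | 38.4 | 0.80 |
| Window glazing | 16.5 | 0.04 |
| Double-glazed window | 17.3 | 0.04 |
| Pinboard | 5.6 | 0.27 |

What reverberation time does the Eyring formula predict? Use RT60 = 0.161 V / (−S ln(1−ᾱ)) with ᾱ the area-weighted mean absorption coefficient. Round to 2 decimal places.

S = Σ Sᵢ = 163.8 m^2.
Absorption A = 38.4·0.04 + 47.6·0.56 + 38.4·0.80 + 16.5·0.04 + 17.3·0.04 + 5.6·0.27 = 61.776 sabins.
Mean coefficient ᾱ = A/S = 0.3771.
Eyring denominator: −S ln(1−ᾱ) = 77.538.
V = 8 × 4.8 × 3.4 = 130.56 m³.
RT60 = 0.161 × 130.56 / 77.538 = 0.27 s.

0.27 s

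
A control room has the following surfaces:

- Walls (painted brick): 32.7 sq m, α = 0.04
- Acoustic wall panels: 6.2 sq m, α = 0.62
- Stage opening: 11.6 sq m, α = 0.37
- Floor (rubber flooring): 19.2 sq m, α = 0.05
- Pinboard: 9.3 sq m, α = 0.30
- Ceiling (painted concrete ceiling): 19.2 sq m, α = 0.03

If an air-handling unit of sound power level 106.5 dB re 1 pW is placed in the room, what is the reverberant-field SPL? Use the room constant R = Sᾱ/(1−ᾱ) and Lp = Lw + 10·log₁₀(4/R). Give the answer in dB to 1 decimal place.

Σ(Sᵢαᵢ) = 32.7×0.04 + 6.2×0.62 + 11.6×0.37 + 19.2×0.05 + 9.3×0.30 + 19.2×0.03 = 13.770; total area S = 98.2 sq m.
ᾱ = 13.770/98.2 = 0.1402; R = Sᾱ/(1−ᾱ) = 13.770/(1−0.1402) = 16.015 sq m.
Lp = Lw + 10 log₁₀(4/R) = 106.5 -6.02 = 100.5 dB.

100.5 dB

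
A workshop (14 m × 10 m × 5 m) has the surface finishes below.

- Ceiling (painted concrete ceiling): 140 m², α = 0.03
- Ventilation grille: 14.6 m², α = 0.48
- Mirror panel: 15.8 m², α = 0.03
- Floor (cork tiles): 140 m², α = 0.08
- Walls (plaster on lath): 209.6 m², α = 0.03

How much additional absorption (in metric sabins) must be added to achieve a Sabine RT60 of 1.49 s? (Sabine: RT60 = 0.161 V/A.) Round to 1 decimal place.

46.5 sabins

Equivalent absorption area: A₁ = 140*0.03 + 14.6*0.48 + 15.8*0.03 + 140*0.08 + 209.6*0.03 = 29.170 m².
Target A₂ = 0.161·700/1.49 = 75.638 sabins (V = 700 m³).
ΔA = A₂ − A₁ = 75.638 − 29.170 = 46.5 sabins.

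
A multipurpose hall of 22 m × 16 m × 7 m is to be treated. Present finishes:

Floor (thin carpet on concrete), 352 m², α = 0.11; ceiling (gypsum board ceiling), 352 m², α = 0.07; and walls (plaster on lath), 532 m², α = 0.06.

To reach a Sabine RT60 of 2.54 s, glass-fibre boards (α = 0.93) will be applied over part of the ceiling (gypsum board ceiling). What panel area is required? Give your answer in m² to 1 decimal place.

70.8

Total absorption A₁ = 352*0.11 + 352*0.07 + 532*0.06
  = 38.720 + 24.640 + 31.920 = 95.280 m² sabins.
V = 2464 m³. Target absorption A₂ = 0.161 × 2464 / 2.54 = 156.183 sabins.
ΔA needed = 156.183 − 95.280 = 60.903 sabins.
Each m² of panel replacing the ceiling (gypsum board ceiling) adds (0.93 − 0.07) = 0.86 sabins.
Area = ΔA/Δα = 60.903/0.86 = 70.8 m².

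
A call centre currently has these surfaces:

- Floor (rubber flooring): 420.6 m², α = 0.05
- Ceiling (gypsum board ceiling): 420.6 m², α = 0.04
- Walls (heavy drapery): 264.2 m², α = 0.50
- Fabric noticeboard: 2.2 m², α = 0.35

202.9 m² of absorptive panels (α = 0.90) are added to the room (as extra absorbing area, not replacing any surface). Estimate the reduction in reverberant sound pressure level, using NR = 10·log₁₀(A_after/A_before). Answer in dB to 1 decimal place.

3.2 dB

Total absorption A_before = 420.6×0.05 + 420.6×0.04 + 264.2×0.50 + 2.2×0.35
  = 21.030 + 16.824 + 132.100 + 0.770 = 170.724 m² sabins.
Treatment contributes 202.9·0.90 = 182.610 sabins.
New total A_after = 353.334 sabins.
NR = 10·log₁₀(353.334/170.724) = 3.2 dB.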